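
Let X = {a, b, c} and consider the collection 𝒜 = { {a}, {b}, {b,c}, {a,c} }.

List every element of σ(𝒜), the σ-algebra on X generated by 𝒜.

σ(𝒜) (8 sets): { ∅, {a}, {b}, {c}, {a,b}, {a,c}, {b,c}, X }

Check:
Seed the family with 𝒜 together with ∅ and X: { ∅, {a}, {b}, {a,c}, {b,c}, X }.
Step 1 adds 1:
  {a,b}  = {b} ∪ {a}
  [7 total]
Step 2: +1 →
  {c}  = complement {a,b}
  [8 total]
Step 3: stable.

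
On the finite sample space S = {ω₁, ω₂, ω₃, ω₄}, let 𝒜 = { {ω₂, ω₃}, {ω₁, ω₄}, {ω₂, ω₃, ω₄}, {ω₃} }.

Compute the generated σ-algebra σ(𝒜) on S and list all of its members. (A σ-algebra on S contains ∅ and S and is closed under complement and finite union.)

σ(𝒜) = { {}, {ω₁}, {ω₂}, {ω₃}, {ω₄}, {ω₁, ω₂}, {ω₁, ω₃}, {ω₁, ω₄}, {ω₂, ω₃}, {ω₂, ω₄}, {ω₃, ω₄}, {ω₁, ω₂, ω₃}, {ω₁, ω₂, ω₄}, {ω₁, ω₃, ω₄}, {ω₂, ω₃, ω₄}, S }

Trace:
Initial family (6 sets): { {}, {ω₃}, {ω₁, ω₄}, {ω₂, ω₃}, {ω₂, ω₃, ω₄}, S }.
Round 1: +3 →
  {ω₁}  = complement {ω₂, ω₃, ω₄}
  {ω₁, ω₂, ω₄}  = complement {ω₃}
  {ω₁, ω₃, ω₄}  = {ω₃} ∪ {ω₁, ω₄}
  (now 9)
Round 2 adds 3:
  {ω₂}  = complement {ω₁, ω₃, ω₄}
  {ω₁, ω₃}  = {ω₃} ∪ {ω₁}
  {ω₁, ω₂, ω₃}  = {ω₂, ω₃} ∪ {ω₁}
  (now 12)
Round 3. New:
  {ω₄}  = complement {ω₁, ω₂, ω₃}
  {ω₁, ω₂}  = {ω₂} ∪ {ω₁}
  {ω₂, ω₄}  = complement {ω₁, ω₃}
  (now 15)
Round 4: 1 new —
  {ω₃, ω₄}  = complement {ω₁, ω₂}
  (now 16)
Round 5: no new sets; the family is a σ-algebra.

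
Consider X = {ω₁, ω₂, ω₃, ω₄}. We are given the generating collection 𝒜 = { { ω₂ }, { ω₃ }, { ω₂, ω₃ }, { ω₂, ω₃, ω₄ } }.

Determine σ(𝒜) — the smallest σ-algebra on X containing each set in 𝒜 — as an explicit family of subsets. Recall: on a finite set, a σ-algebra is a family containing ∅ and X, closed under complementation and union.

σ(𝒜) = { {  }, { ω₁ }, { ω₂ }, { ω₃ }, { ω₄ }, { ω₁, ω₂ }, { ω₁, ω₃ }, { ω₁, ω₄ }, { ω₂, ω₃ }, { ω₂, ω₄ }, { ω₃, ω₄ }, { ω₁, ω₂, ω₃ }, { ω₁, ω₂, ω₄ }, { ω₁, ω₃, ω₄ }, { ω₂, ω₃, ω₄ }, X }

Trace:
Begin from { {  }, { ω₂ }, { ω₃ }, { ω₂, ω₃ }, { ω₂, ω₃, ω₄ }, X } (that is, 𝒜 plus ∅ and X).
Pass 1. New:
  { ω₁ }  = complement { ω₂, ω₃, ω₄ }
  { ω₁, ω₄ }  = complement { ω₂, ω₃ }
  { ω₁, ω₂, ω₄ }  = complement { ω₃ }
  { ω₁, ω₃, ω₄ }  = complement { ω₂ }
  — 10 sets.
Pass 2: 3 new —
  { ω₁, ω₂ }  = { ω₂ } ∪ { ω₁ }
  { ω₁, ω₃ }  = { ω₃ } ∪ { ω₁ }
  { ω₁, ω₂, ω₃ }  = { ω₂, ω₃ } ∪ { ω₁ }
  — 13 sets.
Pass 3 (3 new):
  { ω₄ }  = complement { ω₁, ω₂, ω₃ }
  { ω₂, ω₄ }  = complement { ω₁, ω₃ }
  { ω₃, ω₄ }  = complement { ω₁, ω₂ }
  — 16 sets.
Pass 4: stable.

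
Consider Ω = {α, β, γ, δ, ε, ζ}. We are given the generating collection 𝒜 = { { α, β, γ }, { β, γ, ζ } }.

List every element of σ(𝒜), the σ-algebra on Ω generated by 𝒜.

Seed the family with 𝒜 together with ∅ and Ω: { ∅, { α, β, γ }, { β, γ, ζ }, Ω }.
Pass 1: 3 new —
  { α, δ, ε }  = ᶜ of { β, γ, ζ }
  { δ, ε, ζ }  = ᶜ of { α, β, γ }
  { α, β, γ, ζ }  = { β, γ, ζ } ∪ { α, β, γ }
Pass 2 adds 4:
  { δ, ε }  = ᶜ of { α, β, γ, ζ }
  { α, δ, ε, ζ }  = { α, δ, ε } ∪ { δ, ε, ζ }
  { α, β, γ, δ, ε }  = { α, δ, ε } ∪ { α, β, γ }
  { β, γ, δ, ε, ζ }  = { β, γ, ζ } ∪ { δ, ε, ζ }
Pass 3: +3 →
  { α }  = ᶜ of { β, γ, δ, ε, ζ }
  { ζ }  = ᶜ of { α, β, γ, δ, ε }
  { β, γ }  = ᶜ of { α, δ, ε, ζ }
Pass 4: 2 new —
  { α, ζ }  = { α } ∪ { ζ }
  { β, γ, δ, ε }  = { δ, ε } ∪ { β, γ }
Pass 5: no new sets; the family is a σ-algebra.

Hence σ(𝒜) has 16 members: { ∅, { α }, { ζ }, { α, ζ }, { β, γ }, { δ, ε }, { α, β, γ }, { α, δ, ε }, { β, γ, ζ }, { δ, ε, ζ }, { α, β, γ, ζ }, { α, δ, ε, ζ }, { β, γ, δ, ε }, { α, β, γ, δ, ε }, { β, γ, δ, ε, ζ }, Ω }.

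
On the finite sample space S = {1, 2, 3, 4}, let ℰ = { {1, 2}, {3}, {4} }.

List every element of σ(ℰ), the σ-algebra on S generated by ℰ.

Take S₀ = ℰ ∪ {∅, S} = { {}, {3}, {4}, {1, 2}, S }.
Round 1: +3 →
  {3, 4}  = complement {1, 2}
  {1, 2, 3}  = complement {4}
  {1, 2, 4}  = complement {3}
  — 8 sets.
Round 2: stable.

Hence σ(ℰ) has 8 members: { {}, {3}, {4}, {1, 2}, {3, 4}, {1, 2, 3}, {1, 2, 4}, S }.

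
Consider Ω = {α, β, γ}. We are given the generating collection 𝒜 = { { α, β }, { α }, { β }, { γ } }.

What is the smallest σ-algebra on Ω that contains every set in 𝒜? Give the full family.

|σ(𝒜)| = 8.  σ(𝒜) = { ∅, { α }, { β }, { γ }, { α, β }, { α, γ }, { β, γ }, Ω }

Trace:
Begin from { ∅, { α }, { β }, { γ }, { α, β }, Ω } (that is, 𝒜 plus ∅ and Ω).
Pass 1: 2 new —
  { α, γ }  = { β }ᶜ
  { β, γ }  = { α }ᶜ
  [8 total]
Pass 2 adds nothing — fixpoint reached.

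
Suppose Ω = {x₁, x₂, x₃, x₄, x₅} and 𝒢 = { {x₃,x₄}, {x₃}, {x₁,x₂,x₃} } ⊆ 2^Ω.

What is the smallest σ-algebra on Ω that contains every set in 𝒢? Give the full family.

Answer: σ(𝒢) = { {}, {x₃}, {x₄}, {x₅}, {x₁,x₂}, {x₃,x₄}, {x₃,x₅}, {x₄,x₅}, {x₁,x₂,x₃}, {x₁,x₂,x₄}, {x₁,x₂,x₅}, {x₃,x₄,x₅}, {x₁,x₂,x₃,x₄}, {x₁,x₂,x₃,x₅}, {x₁,x₂,x₄,x₅}, Ω }

Trace:
Take S₀ = 𝒢 ∪ {∅, Ω} = { {}, {x₃}, {x₃,x₄}, {x₁,x₂,x₃}, Ω }.
Step 1: 4 new —
  {x₄,x₅}  = complement {x₁,x₂,x₃}
  {x₁,x₂,x₅}  = complement {x₃,x₄}
  {x₁,x₂,x₃,x₄}  = {x₃,x₄} ∪ {x₁,x₂,x₃}
  {x₁,x₂,x₄,x₅}  = complement {x₃}
  (now 9)
Step 2 adds 3:
  {x₅}  = complement {x₁,x₂,x₃,x₄}
  {x₃,x₄,x₅}  = {x₃,x₄} ∪ {x₄,x₅}
  {x₁,x₂,x₃,x₅}  = {x₁,x₂,x₃} ∪ {x₁,x₂,x₅}
  (now 12)
Step 3 adds 3:
  {x₄}  = complement {x₁,x₂,x₃,x₅}
  {x₁,x₂}  = complement {x₃,x₄,x₅}
  {x₃,x₅}  = {x₃} ∪ {x₅}
  (now 15)
Step 4 (1 new):
  {x₁,x₂,x₄}  = complement {x₃,x₅}
  (now 16)
Step 5 adds nothing — fixpoint reached.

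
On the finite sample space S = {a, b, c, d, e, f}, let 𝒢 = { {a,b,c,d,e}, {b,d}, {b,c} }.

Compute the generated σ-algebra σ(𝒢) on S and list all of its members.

Initial family (5 sets): { ∅, {b,c}, {b,d}, {a,b,c,d,e}, S }.
Step 1 adds 4:
  {f}  = ᶜ of {a,b,c,d,e}
  {b,c,d}  = {b,c} ∪ {b,d}
  {a,c,e,f}  = ᶜ of {b,d}
  {a,d,e,f}  = ᶜ of {b,c}
  [9 total]
Step 2. New:
  {a,e,f}  = ᶜ of {b,c,d}
  {b,c,f}  = {f} ∪ {b,c}
  {b,d,f}  = {f} ∪ {b,d}
  {b,c,d,f}  = {b,c,d} ∪ {f}
  {a,b,c,e,f}  = {a,c,e,f} ∪ {b,c}
  {a,b,d,e,f}  = {a,d,e,f} ∪ {b,d}
  {a,c,d,e,f}  = {a,c,e,f} ∪ {a,d,e,f}
  [16 total]
Step 3 (6 new):
  {b}  = ᶜ of {a,c,d,e,f}
  {c}  = ᶜ of {a,b,d,e,f}
  {d}  = ᶜ of {a,b,c,e,f}
  {a,e}  = ᶜ of {b,c,d,f}
  {a,c,e}  = ᶜ of {b,d,f}
  {a,d,e}  = ᶜ of {b,c,f}
  [22 total]
Step 4 (9 new):
  {b,f}  = {b} ∪ {f}
  {c,d}  = {c} ∪ {d}
  {c,f}  = {f} ∪ {c}
  {d,f}  = {f} ∪ {d}
  {a,b,e}  = {b} ∪ {a,e}
  {a,b,c,e}  = {a,c,e} ∪ {b}
  {a,b,d,e}  = {a,d,e} ∪ {b}
  {a,b,e,f}  = {b} ∪ {a,e,f}
  {a,c,d,e}  = {a,d,e} ∪ {a,c,e}
  [31 total]
Step 5 adds 1:
  {c,d,f}  = ᶜ of {a,b,e}
  [32 total]
Step 6: stable.

σ(𝒢) = { ∅, {b}, {c}, {d}, {f}, {a,e}, {b,c}, {b,d}, {b,f}, {c,d}, {c,f}, {d,f}, {a,b,e}, {a,c,e}, {a,d,e}, {a,e,f}, {b,c,d}, {b,c,f}, {b,d,f}, {c,d,f}, {a,b,c,e}, {a,b,d,e}, {a,b,e,f}, {a,c,d,e}, {a,c,e,f}, {a,d,e,f}, {b,c,d,f}, {a,b,c,d,e}, {a,b,c,e,f}, {a,b,d,e,f}, {a,c,d,e,f}, S }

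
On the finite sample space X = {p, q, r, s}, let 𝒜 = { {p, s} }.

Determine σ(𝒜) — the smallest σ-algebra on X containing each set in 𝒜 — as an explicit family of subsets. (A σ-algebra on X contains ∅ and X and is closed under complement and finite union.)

Start: 𝒜 ∪ {∅, X} = { {}, {p, s}, X }.
Iteration 1. New:
  {q, r}  = {p, s}ᶜ
  [4 total]
Iteration 2 adds nothing — fixpoint reached.

Hence σ(𝒜) has 4 members: { {}, {p, s}, {q, r}, X }.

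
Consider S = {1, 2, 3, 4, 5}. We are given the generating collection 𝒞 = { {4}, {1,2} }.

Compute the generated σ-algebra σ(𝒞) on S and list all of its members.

σ(𝒞) = { {}, {4}, {1,2}, {3,5}, {1,2,4}, {3,4,5}, {1,2,3,5}, S }

Trace:
Start: 𝒞 ∪ {∅, S} = { {}, {4}, {1,2}, S }.
Round 1 adds 3:
  {1,2,4}  = {1,2} ∪ {4}
  {3,4,5}  = ᶜ of {1,2}
  {1,2,3,5}  = ᶜ of {4}
  — 7 sets.
Round 2: +1 →
  {3,5}  = ᶜ of {1,2,4}
  — 8 sets.
After Round 3 the family is unchanged; done.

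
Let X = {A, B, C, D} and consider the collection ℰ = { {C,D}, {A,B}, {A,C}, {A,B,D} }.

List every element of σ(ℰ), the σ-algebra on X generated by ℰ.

Begin from { ∅, {A,B}, {A,C}, {C,D}, {A,B,D}, X } (that is, ℰ plus ∅ and X).
Step 1. New:
  {C}  = {A,B,D}ᶜ
  {B,D}  = {A,C}ᶜ
  {A,B,C}  = {A,B} ∪ {A,C}
  {A,C,D}  = {C,D} ∪ {A,C}
  (now 10)
Step 2. New:
  {B}  = {A,C,D}ᶜ
  {D}  = {A,B,C}ᶜ
  {B,C,D}  = {C,D} ∪ {B,D}
  (now 13)
Step 3: +2 →
  {A}  = {B,C,D}ᶜ
  {B,C}  = {C} ∪ {B}
  (now 15)
Step 4. New:
  {A,D}  = {B,C}ᶜ
  (now 16)
After Step 5 the family is unchanged; done.

Therefore σ(ℰ) = { ∅, {A}, {B}, {C}, {D}, {A,B}, {A,C}, {A,D}, {B,C}, {B,D}, {C,D}, {A,B,C}, {A,B,D}, {A,C,D}, {B,C,D}, X } (|σ(ℰ)| = 16).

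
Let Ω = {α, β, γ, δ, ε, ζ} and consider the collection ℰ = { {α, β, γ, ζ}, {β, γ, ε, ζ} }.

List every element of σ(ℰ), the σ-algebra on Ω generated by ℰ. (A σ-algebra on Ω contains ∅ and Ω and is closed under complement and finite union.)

Answer: σ(ℰ) = { ∅, {α}, {δ}, {ε}, {α, δ}, {α, ε}, {δ, ε}, {α, δ, ε}, {β, γ, ζ}, {α, β, γ, ζ}, {β, γ, δ, ζ}, {β, γ, ε, ζ}, {α, β, γ, δ, ζ}, {α, β, γ, ε, ζ}, {β, γ, δ, ε, ζ}, Ω }

Derivation:
Seed the family with ℰ together with ∅ and Ω: { ∅, {α, β, γ, ζ}, {β, γ, ε, ζ}, Ω }.
Iteration 1 (3 new):
  {α, δ}  = {β, γ, ε, ζ}ᶜ
  {δ, ε}  = {α, β, γ, ζ}ᶜ
  {α, β, γ, ε, ζ}  = {α, β, γ, ζ} ∪ {β, γ, ε, ζ}
  |family| = 7
Iteration 2: +4 →
  {δ}  = {α, β, γ, ε, ζ}ᶜ
  {α, δ, ε}  = {δ, ε} ∪ {α, δ}
  {α, β, γ, δ, ζ}  = {α, δ} ∪ {α, β, γ, ζ}
  {β, γ, δ, ε, ζ}  = {δ, ε} ∪ {β, γ, ε, ζ}
  |family| = 11
Iteration 3 adds 3:
  {α}  = {β, γ, δ, ε, ζ}ᶜ
  {ε}  = {α, β, γ, δ, ζ}ᶜ
  {β, γ, ζ}  = {α, δ, ε}ᶜ
  |family| = 14
Iteration 4: +2 →
  {α, ε}  = {α} ∪ {ε}
  {β, γ, δ, ζ}  = {δ} ∪ {β, γ, ζ}
  |family| = 16
Iteration 5: no new sets; the family is a σ-algebra.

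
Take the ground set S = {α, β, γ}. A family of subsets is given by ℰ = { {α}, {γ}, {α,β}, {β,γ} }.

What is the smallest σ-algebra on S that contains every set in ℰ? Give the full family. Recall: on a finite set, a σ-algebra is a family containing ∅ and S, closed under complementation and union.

Start: ℰ ∪ {∅, S} = { ∅, {α}, {γ}, {α,β}, {β,γ}, S }.
Round 1 adds 1:
  {α,γ}  = {γ} ∪ {α}
  |family| = 7
Round 2: 1 new —
  {β}  = {α,γ}ᶜ
  |family| = 8
Round 3 adds nothing — fixpoint reached.

σ(ℰ) = { ∅, {α}, {β}, {γ}, {α,β}, {α,γ}, {β,γ}, S }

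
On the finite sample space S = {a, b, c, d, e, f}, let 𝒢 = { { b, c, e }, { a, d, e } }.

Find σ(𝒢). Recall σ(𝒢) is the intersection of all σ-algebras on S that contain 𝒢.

Initial family (4 sets): { {  }, { a, d, e }, { b, c, e }, S }.
Pass 1: +3 →
  { a, d, f }  = S∖{ b, c, e }
  { b, c, f }  = S∖{ a, d, e }
  { a, b, c, d, e }  = { b, c, e } ∪ { a, d, e }
  — 7 sets.
Pass 2: +4 →
  { f }  = S∖{ a, b, c, d, e }
  { a, d, e, f }  = { a, d, e } ∪ { a, d, f }
  { b, c, e, f }  = { b, c, e } ∪ { b, c, f }
  { a, b, c, d, f }  = { b, c, f } ∪ { a, d, f }
  — 11 sets.
Pass 3: +3 →
  { e }  = S∖{ a, b, c, d, f }
  { a, d }  = S∖{ b, c, e, f }
  { b, c }  = S∖{ a, d, e, f }
  — 14 sets.
Pass 4: +2 →
  { e, f }  = { f } ∪ { e }
  { a, b, c, d }  = { b, c } ∪ { a, d }
  — 16 sets.
Pass 5: already closed under ᶜ and ∪.

|σ(𝒢)| = 16.  σ(𝒢) = { {  }, { e }, { f }, { a, d }, { b, c }, { e, f }, { a, d, e }, { a, d, f }, { b, c, e }, { b, c, f }, { a, b, c, d }, { a, d, e, f }, { b, c, e, f }, { a, b, c, d, e }, { a, b, c, d, f }, S }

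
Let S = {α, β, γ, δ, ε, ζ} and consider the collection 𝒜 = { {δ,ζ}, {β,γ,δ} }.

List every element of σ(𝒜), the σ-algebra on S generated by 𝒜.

σ(𝒜) = { ∅, {δ}, {ζ}, {α,ε}, {β,γ}, {δ,ζ}, {α,δ,ε}, {α,ε,ζ}, {β,γ,δ}, {β,γ,ζ}, {α,β,γ,ε}, {α,δ,ε,ζ}, {β,γ,δ,ζ}, {α,β,γ,δ,ε}, {α,β,γ,ε,ζ}, S }

Trace:
Take S₀ = 𝒜 ∪ {∅, S} = { ∅, {δ,ζ}, {β,γ,δ}, S }.
Iteration 1: +3 →
  {α,ε,ζ}  = complement {β,γ,δ}
  {α,β,γ,ε}  = complement {δ,ζ}
  {β,γ,δ,ζ}  = {δ,ζ} ∪ {β,γ,δ}
  |family| = 7
Iteration 2: 4 new —
  {α,ε}  = complement {β,γ,δ,ζ}
  {α,δ,ε,ζ}  = {α,ε,ζ} ∪ {δ,ζ}
  {α,β,γ,δ,ε}  = {β,γ,δ} ∪ {α,β,γ,ε}
  {α,β,γ,ε,ζ}  = {α,ε,ζ} ∪ {α,β,γ,ε}
  |family| = 11
Iteration 3: +3 →
  {δ}  = complement {α,β,γ,ε,ζ}
  {ζ}  = complement {α,β,γ,δ,ε}
  {β,γ}  = complement {α,δ,ε,ζ}
  |family| = 14
Iteration 4. New:
  {α,δ,ε}  = {α,ε} ∪ {δ}
  {β,γ,ζ}  = {β,γ} ∪ {ζ}
  |family| = 16
Iteration 5: stable.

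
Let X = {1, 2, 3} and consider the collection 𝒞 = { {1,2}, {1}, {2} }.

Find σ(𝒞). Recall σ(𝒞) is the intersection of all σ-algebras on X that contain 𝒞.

Start: 𝒞 ∪ {∅, X} = { ∅, {1}, {2}, {1,2}, X }.
Iteration 1 adds 3:
  {3}  = X∖{1,2}
  {1,3}  = X∖{2}
  {2,3}  = X∖{1}
  — 8 sets.
Iteration 2: already closed under ᶜ and ∪.

Therefore σ(𝒞) = { ∅, {1}, {2}, {3}, {1,2}, {1,3}, {2,3}, X } (|σ(𝒞)| = 8).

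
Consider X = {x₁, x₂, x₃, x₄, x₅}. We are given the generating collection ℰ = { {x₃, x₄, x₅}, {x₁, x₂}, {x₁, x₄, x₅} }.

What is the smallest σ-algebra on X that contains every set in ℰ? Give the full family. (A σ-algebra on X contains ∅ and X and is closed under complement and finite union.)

Begin from { {}, {x₁, x₂}, {x₁, x₄, x₅}, {x₃, x₄, x₅}, X } (that is, ℰ plus ∅ and X).
Step 1. New:
  {x₂, x₃}  = {x₁, x₄, x₅}ᶜ
  {x₁, x₂, x₄, x₅}  = {x₁, x₄, x₅} ∪ {x₁, x₂}
  {x₁, x₃, x₄, x₅}  = {x₁, x₄, x₅} ∪ {x₃, x₄, x₅}
  [8 total]
Step 2: +4 →
  {x₂}  = {x₁, x₃, x₄, x₅}ᶜ
  {x₃}  = {x₁, x₂, x₄, x₅}ᶜ
  {x₁, x₂, x₃}  = {x₂, x₃} ∪ {x₁, x₂}
  {x₂, x₃, x₄, x₅}  = {x₃, x₄, x₅} ∪ {x₂, x₃}
  [12 total]
Step 3. New:
  {x₁}  = {x₂, x₃, x₄, x₅}ᶜ
  {x₄, x₅}  = {x₁, x₂, x₃}ᶜ
  [14 total]
Step 4 adds 2:
  {x₁, x₃}  = {x₃} ∪ {x₁}
  {x₂, x₄, x₅}  = {x₄, x₅} ∪ {x₂}
  [16 total]
Step 5: already closed under ᶜ and ∪.

σ(ℰ) = { {}, {x₁}, {x₂}, {x₃}, {x₁, x₂}, {x₁, x₃}, {x₂, x₃}, {x₄, x₅}, {x₁, x₂, x₃}, {x₁, x₄, x₅}, {x₂, x₄, x₅}, {x₃, x₄, x₅}, {x₁, x₂, x₄, x₅}, {x₁, x₃, x₄, x₅}, {x₂, x₃, x₄, x₅}, X }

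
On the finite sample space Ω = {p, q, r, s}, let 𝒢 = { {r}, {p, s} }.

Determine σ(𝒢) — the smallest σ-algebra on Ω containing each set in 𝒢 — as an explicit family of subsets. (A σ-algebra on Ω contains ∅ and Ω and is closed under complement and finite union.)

Initial family (4 sets): { {}, {r}, {p, s}, Ω }.
Round 1: 3 new —
  {q, r}  = ᶜ of {p, s}
  {p, q, s}  = ᶜ of {r}
  {p, r, s}  = {r} ∪ {p, s}
  [7 total]
Round 2: +1 →
  {q}  = ᶜ of {p, r, s}
  [8 total]
Round 3: stable.

σ(𝒢) = { {}, {q}, {r}, {p, s}, {q, r}, {p, q, s}, {p, r, s}, Ω }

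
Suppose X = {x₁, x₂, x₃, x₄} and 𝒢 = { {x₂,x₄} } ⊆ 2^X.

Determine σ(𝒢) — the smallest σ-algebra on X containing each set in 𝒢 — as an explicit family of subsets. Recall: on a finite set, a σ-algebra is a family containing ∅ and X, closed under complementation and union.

Seed the family with 𝒢 together with ∅ and X: { {}, {x₂,x₄}, X }.
Step 1: +1 →
  {x₁,x₃}  = complement {x₂,x₄}
  |family| = 4
Step 2: stable.

Hence σ(𝒢) has 4 members: { {}, {x₁,x₃}, {x₂,x₄}, X }.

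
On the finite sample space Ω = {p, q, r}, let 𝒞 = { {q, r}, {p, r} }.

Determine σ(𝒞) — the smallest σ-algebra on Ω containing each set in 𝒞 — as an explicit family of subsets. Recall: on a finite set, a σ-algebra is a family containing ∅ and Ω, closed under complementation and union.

Seed the family with 𝒞 together with ∅ and Ω: { {}, {p, r}, {q, r}, Ω }.
Pass 1 (2 new):
  {p}  = {q, r}ᶜ
  {q}  = {p, r}ᶜ
  [6 total]
Pass 2: +1 →
  {p, q}  = {q} ∪ {p}
  [7 total]
Pass 3: +1 →
  {r}  = {p, q}ᶜ
  [8 total]
Pass 4: already closed under ᶜ and ∪.

Therefore σ(𝒞) = { {}, {p}, {q}, {r}, {p, q}, {p, r}, {q, r}, Ω } (|σ(𝒞)| = 8).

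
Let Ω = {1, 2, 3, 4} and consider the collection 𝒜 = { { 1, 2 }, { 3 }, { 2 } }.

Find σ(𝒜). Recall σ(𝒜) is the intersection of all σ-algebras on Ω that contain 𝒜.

Initial family (5 sets): { {  }, { 2 }, { 3 }, { 1, 2 }, Ω }.
Step 1: +5 →
  { 2, 3 }  = { 3 } ∪ { 2 }
  { 3, 4 }  = Ω∖{ 1, 2 }
  { 1, 2, 3 }  = { 3 } ∪ { 1, 2 }
  { 1, 2, 4 }  = Ω∖{ 3 }
  { 1, 3, 4 }  = Ω∖{ 2 }
  [10 total]
Step 2 adds 3:
  { 4 }  = Ω∖{ 1, 2, 3 }
  { 1, 4 }  = Ω∖{ 2, 3 }
  { 2, 3, 4 }  = { 3, 4 } ∪ { 2 }
  [13 total]
Step 3 adds 2:
  { 1 }  = Ω∖{ 2, 3, 4 }
  { 2, 4 }  = { 4 } ∪ { 2 }
  [15 total]
Step 4: 1 new —
  { 1, 3 }  = Ω∖{ 2, 4 }
  [16 total]
After Step 5 the family is unchanged; done.

|σ(𝒜)| = 16.  σ(𝒜) = { {  }, { 1 }, { 2 }, { 3 }, { 4 }, { 1, 2 }, { 1, 3 }, { 1, 4 }, { 2, 3 }, { 2, 4 }, { 3, 4 }, { 1, 2, 3 }, { 1, 2, 4 }, { 1, 3, 4 }, { 2, 3, 4 }, Ω }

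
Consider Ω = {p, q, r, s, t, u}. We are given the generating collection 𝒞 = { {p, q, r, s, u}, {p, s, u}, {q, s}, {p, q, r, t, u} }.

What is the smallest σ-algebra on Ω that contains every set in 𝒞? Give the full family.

Begin from { {}, {q, s}, {p, s, u}, {p, q, r, s, u}, {p, q, r, t, u}, Ω } (that is, 𝒞 plus ∅ and Ω).
Iteration 1 adds 5:
  {s}  = complement {p, q, r, t, u}
  {t}  = complement {p, q, r, s, u}
  {q, r, t}  = complement {p, s, u}
  {p, q, s, u}  = {p, s, u} ∪ {q, s}
  {p, r, t, u}  = complement {q, s}
  [11 total]
Iteration 2: 7 new —
  {r, t}  = complement {p, q, s, u}
  {s, t}  = {t} ∪ {s}
  {q, s, t}  = {t} ∪ {q, s}
  {p, s, t, u}  = {p, s, u} ∪ {t}
  {q, r, s, t}  = {q, r, t} ∪ {s}
  {p, q, s, t, u}  = {p, q, s, u} ∪ {t}
  {p, r, s, t, u}  = {p, r, t, u} ∪ {p, s, u}
  [18 total]
Iteration 3 (7 new):
  {q}  = complement {p, r, s, t, u}
  {r}  = complement {p, q, s, t, u}
  {p, u}  = complement {q, r, s, t}
  {q, r}  = complement {p, s, t, u}
  {p, r, u}  = complement {q, s, t}
  {r, s, t}  = {s, t} ∪ {r, t}
  {p, q, r, u}  = complement {s, t}
  [25 total]
Iteration 4 adds 6:
  {q, t}  = {q} ∪ {t}
  {r, s}  = {r} ∪ {s}
  {p, q, u}  = complement {r, s, t}
  {p, t, u}  = {p, u} ∪ {t}
  {q, r, s}  = {r} ∪ {q, s}
  {p, r, s, u}  = {p, r, u} ∪ {p, s, u}
  [31 total]
Iteration 5. New:
  {p, q, t, u}  = complement {r, s}
  [32 total]
Iteration 6 adds nothing — fixpoint reached.

σ(𝒞) = { {}, {q}, {r}, {s}, {t}, {p, u}, {q, r}, {q, s}, {q, t}, {r, s}, {r, t}, {s, t}, {p, q, u}, {p, r, u}, {p, s, u}, {p, t, u}, {q, r, s}, {q, r, t}, {q, s, t}, {r, s, t}, {p, q, r, u}, {p, q, s, u}, {p, q, t, u}, {p, r, s, u}, {p, r, t, u}, {p, s, t, u}, {q, r, s, t}, {p, q, r, s, u}, {p, q, r, t, u}, {p, q, s, t, u}, {p, r, s, t, u}, Ω }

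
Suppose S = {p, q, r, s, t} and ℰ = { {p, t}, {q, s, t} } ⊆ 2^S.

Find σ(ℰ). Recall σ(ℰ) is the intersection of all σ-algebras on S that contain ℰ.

Seed the family with ℰ together with ∅ and S: { {}, {p, t}, {q, s, t}, S }.
Round 1 (3 new):
  {p, r}  = S∖{q, s, t}
  {q, r, s}  = S∖{p, t}
  {p, q, s, t}  = {q, s, t} ∪ {p, t}
  — 7 sets.
Round 2. New:
  {r}  = S∖{p, q, s, t}
  {p, r, t}  = {p, r} ∪ {p, t}
  {p, q, r, s}  = {q, r, s} ∪ {p, r}
  {q, r, s, t}  = {q, r, s} ∪ {q, s, t}
  — 11 sets.
Round 3. New:
  {p}  = S∖{q, r, s, t}
  {t}  = S∖{p, q, r, s}
  {q, s}  = S∖{p, r, t}
  — 14 sets.
Round 4 (2 new):
  {r, t}  = {r} ∪ {t}
  {p, q, s}  = {q, s} ∪ {p}
  — 16 sets.
After Round 5 the family is unchanged; done.

Therefore σ(ℰ) = { {}, {p}, {r}, {t}, {p, r}, {p, t}, {q, s}, {r, t}, {p, q, s}, {p, r, t}, {q, r, s}, {q, s, t}, {p, q, r, s}, {p, q, s, t}, {q, r, s, t}, S } (|σ(ℰ)| = 16).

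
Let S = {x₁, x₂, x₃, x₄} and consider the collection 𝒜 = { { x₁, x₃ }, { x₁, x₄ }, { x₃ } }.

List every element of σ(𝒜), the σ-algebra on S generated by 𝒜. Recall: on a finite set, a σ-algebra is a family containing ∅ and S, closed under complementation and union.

σ(𝒜) (16 sets): { ∅, { x₁ }, { x₂ }, { x₃ }, { x₄ }, { x₁, x₂ }, { x₁, x₃ }, { x₁, x₄ }, { x₂, x₃ }, { x₂, x₄ }, { x₃, x₄ }, { x₁, x₂, x₃ }, { x₁, x₂, x₄ }, { x₁, x₃, x₄ }, { x₂, x₃, x₄ }, S }

Derivation:
Initial family (5 sets): { ∅, { x₃ }, { x₁, x₃ }, { x₁, x₄ }, S }.
Pass 1: 4 new —
  { x₂, x₃ }  = complement { x₁, x₄ }
  { x₂, x₄ }  = complement { x₁, x₃ }
  { x₁, x₂, x₄ }  = complement { x₃ }
  { x₁, x₃, x₄ }  = { x₃ } ∪ { x₁, x₄ }
  (now 9)
Pass 2: +3 →
  { x₂ }  = complement { x₁, x₃, x₄ }
  { x₁, x₂, x₃ }  = { x₂, x₃ } ∪ { x₁, x₃ }
  { x₂, x₃, x₄ }  = { x₃ } ∪ { x₂, x₄ }
  (now 12)
Pass 3. New:
  { x₁ }  = complement { x₂, x₃, x₄ }
  { x₄ }  = complement { x₁, x₂, x₃ }
  (now 14)
Pass 4: +2 →
  { x₁, x₂ }  = { x₂ } ∪ { x₁ }
  { x₃, x₄ }  = { x₃ } ∪ { x₄ }
  (now 16)
After Pass 5 the family is unchanged; done.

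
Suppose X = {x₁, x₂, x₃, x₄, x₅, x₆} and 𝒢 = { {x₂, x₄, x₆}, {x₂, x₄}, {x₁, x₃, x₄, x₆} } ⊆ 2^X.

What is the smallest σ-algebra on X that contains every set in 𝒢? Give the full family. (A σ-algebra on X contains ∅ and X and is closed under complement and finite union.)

Take S₀ = 𝒢 ∪ {∅, X} = { ∅, {x₂, x₄}, {x₂, x₄, x₆}, {x₁, x₃, x₄, x₆}, X }.
Pass 1 (4 new):
  {x₂, x₅}  = complement {x₁, x₃, x₄, x₆}
  {x₁, x₃, x₅}  = complement {x₂, x₄, x₆}
  {x₁, x₃, x₅, x₆}  = complement {x₂, x₄}
  {x₁, x₂, x₃, x₄, x₆}  = {x₂, x₄, x₆} ∪ {x₁, x₃, x₄, x₆}
Pass 2: 7 new —
  {x₅}  = complement {x₁, x₂, x₃, x₄, x₆}
  {x₂, x₄, x₅}  = {x₂, x₅} ∪ {x₂, x₄}
  {x₁, x₂, x₃, x₅}  = {x₂, x₅} ∪ {x₁, x₃, x₅}
  {x₂, x₄, x₅, x₆}  = {x₂, x₄, x₆} ∪ {x₂, x₅}
  {x₁, x₂, x₃, x₄, x₅}  = {x₁, x₃, x₅} ∪ {x₂, x₄}
  {x₁, x₂, x₃, x₅, x₆}  = {x₁, x₃, x₅, x₆} ∪ {x₂, x₅}
  {x₁, x₃, x₄, x₅, x₆}  = {x₁, x₃, x₅, x₆} ∪ {x₁, x₃, x₄, x₆}
Pass 3 adds 6:
  {x₂}  = complement {x₁, x₃, x₄, x₅, x₆}
  {x₄}  = complement {x₁, x₂, x₃, x₅, x₆}
  {x₆}  = complement {x₁, x₂, x₃, x₄, x₅}
  {x₁, x₃}  = complement {x₂, x₄, x₅, x₆}
  {x₄, x₆}  = complement {x₁, x₂, x₃, x₅}
  {x₁, x₃, x₆}  = complement {x₂, x₄, x₅}
Pass 4: +10 →
  {x₂, x₆}  = {x₂} ∪ {x₆}
  {x₄, x₅}  = {x₅} ∪ {x₄}
  {x₅, x₆}  = {x₆} ∪ {x₅}
  {x₁, x₂, x₃}  = {x₂} ∪ {x₁, x₃}
  {x₁, x₃, x₄}  = {x₁, x₃} ∪ {x₄}
  {x₂, x₅, x₆}  = {x₂, x₅} ∪ {x₆}
  {x₄, x₅, x₆}  = {x₅} ∪ {x₄, x₆}
  {x₁, x₂, x₃, x₄}  = {x₁, x₃} ∪ {x₂, x₄}
  {x₁, x₂, x₃, x₆}  = {x₁, x₃, x₆} ∪ {x₂}
  {x₁, x₃, x₄, x₅}  = {x₁, x₃, x₅} ∪ {x₄}
Pass 5: closed — nothing new.

Therefore σ(𝒢) = { ∅, {x₂}, {x₄}, {x₅}, {x₆}, {x₁, x₃}, {x₂, x₄}, {x₂, x₅}, {x₂, x₆}, {x₄, x₅}, {x₄, x₆}, {x₅, x₆}, {x₁, x₂, x₃}, {x₁, x₃, x₄}, {x₁, x₃, x₅}, {x₁, x₃, x₆}, {x₂, x₄, x₅}, {x₂, x₄, x₆}, {x₂, x₅, x₆}, {x₄, x₅, x₆}, {x₁, x₂, x₃, x₄}, {x₁, x₂, x₃, x₅}, {x₁, x₂, x₃, x₆}, {x₁, x₃, x₄, x₅}, {x₁, x₃, x₄, x₆}, {x₁, x₃, x₅, x₆}, {x₂, x₄, x₅, x₆}, {x₁, x₂, x₃, x₄, x₅}, {x₁, x₂, x₃, x₄, x₆}, {x₁, x₂, x₃, x₅, x₆}, {x₁, x₃, x₄, x₅, x₆}, X } (|σ(𝒢)| = 32).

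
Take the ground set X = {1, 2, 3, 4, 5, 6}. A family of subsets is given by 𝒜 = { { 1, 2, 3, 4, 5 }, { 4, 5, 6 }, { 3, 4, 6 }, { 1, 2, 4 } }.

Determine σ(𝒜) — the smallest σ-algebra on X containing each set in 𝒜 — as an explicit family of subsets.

σ(𝒜) = { ∅, { 3 }, { 4 }, { 5 }, { 6 }, { 1, 2 }, { 3, 4 }, { 3, 5 }, { 3, 6 }, { 4, 5 }, { 4, 6 }, { 5, 6 }, { 1, 2, 3 }, { 1, 2, 4 }, { 1, 2, 5 }, { 1, 2, 6 }, { 3, 4, 5 }, { 3, 4, 6 }, { 3, 5, 6 }, { 4, 5, 6 }, { 1, 2, 3, 4 }, { 1, 2, 3, 5 }, { 1, 2, 3, 6 }, { 1, 2, 4, 5 }, { 1, 2, 4, 6 }, { 1, 2, 5, 6 }, { 3, 4, 5, 6 }, { 1, 2, 3, 4, 5 }, { 1, 2, 3, 4, 6 }, { 1, 2, 3, 5, 6 }, { 1, 2, 4, 5, 6 }, X }

Derivation:
Start: 𝒜 ∪ {∅, X} = { ∅, { 1, 2, 4 }, { 3, 4, 6 }, { 4, 5, 6 }, { 1, 2, 3, 4, 5 }, X }.
Pass 1 adds 7:
  { 6 }  = { 1, 2, 3, 4, 5 }ᶜ
  { 1, 2, 3 }  = { 4, 5, 6 }ᶜ
  { 1, 2, 5 }  = { 3, 4, 6 }ᶜ
  { 3, 5, 6 }  = { 1, 2, 4 }ᶜ
  { 3, 4, 5, 6 }  = { 3, 4, 6 } ∪ { 4, 5, 6 }
  { 1, 2, 3, 4, 6 }  = { 3, 4, 6 } ∪ { 1, 2, 4 }
  { 1, 2, 4, 5, 6 }  = { 4, 5, 6 } ∪ { 1, 2, 4 }
Pass 2. New:
  { 3 }  = { 1, 2, 4, 5, 6 }ᶜ
  { 5 }  = { 1, 2, 3, 4, 6 }ᶜ
  { 1, 2 }  = { 3, 4, 5, 6 }ᶜ
  { 1, 2, 3, 4 }  = { 1, 2, 3 } ∪ { 1, 2, 4 }
  { 1, 2, 3, 5 }  = { 1, 2, 3 } ∪ { 1, 2, 5 }
  { 1, 2, 3, 6 }  = { 1, 2, 3 } ∪ { 6 }
  { 1, 2, 4, 5 }  = { 1, 2, 4 } ∪ { 1, 2, 5 }
  { 1, 2, 4, 6 }  = { 6 } ∪ { 1, 2, 4 }
  { 1, 2, 5, 6 }  = { 6 } ∪ { 1, 2, 5 }
  { 1, 2, 3, 5, 6 }  = { 1, 2, 3 } ∪ { 3, 5, 6 }
Pass 3. New:
  { 4 }  = { 1, 2, 3, 5, 6 }ᶜ
  { 3, 4 }  = { 1, 2, 5, 6 }ᶜ
  { 3, 5 }  = { 1, 2, 4, 6 }ᶜ
  { 3, 6 }  = { 1, 2, 4, 5 }ᶜ
  { 4, 5 }  = { 1, 2, 3, 6 }ᶜ
  { 4, 6 }  = { 1, 2, 3, 5 }ᶜ
  { 5, 6 }  = { 1, 2, 3, 4 }ᶜ
  { 1, 2, 6 }  = { 1, 2 } ∪ { 6 }
Pass 4 adds 1:
  { 3, 4, 5 }  = { 1, 2, 6 }ᶜ
Pass 5: no new sets; the family is a σ-algebra.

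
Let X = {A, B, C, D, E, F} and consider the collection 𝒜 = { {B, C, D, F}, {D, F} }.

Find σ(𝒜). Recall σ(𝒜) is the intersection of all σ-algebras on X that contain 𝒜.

σ(𝒜) (8 sets): { ∅, {A, E}, {B, C}, {D, F}, {A, B, C, E}, {A, D, E, F}, {B, C, D, F}, X }

Trace:
Take S₀ = 𝒜 ∪ {∅, X} = { ∅, {D, F}, {B, C, D, F}, X }.
Step 1 (2 new):
  {A, E}  = ᶜ of {B, C, D, F}
  {A, B, C, E}  = ᶜ of {D, F}
Step 2 adds 1:
  {A, D, E, F}  = {A, E} ∪ {D, F}
Step 3: 1 new —
  {B, C}  = ᶜ of {A, D, E, F}
Step 4: closed — nothing new.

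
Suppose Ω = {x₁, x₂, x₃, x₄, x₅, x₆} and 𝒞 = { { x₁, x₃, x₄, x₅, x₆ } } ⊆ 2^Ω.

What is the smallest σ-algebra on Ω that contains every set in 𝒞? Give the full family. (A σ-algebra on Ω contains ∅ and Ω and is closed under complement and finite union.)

Start: 𝒞 ∪ {∅, Ω} = { {  }, { x₁, x₃, x₄, x₅, x₆ }, Ω }.
Iteration 1. New:
  { x₂ }  = Ω∖{ x₁, x₃, x₄, x₅, x₆ }
  |family| = 4
After Iteration 2 the family is unchanged; done.

σ(𝒞) = { {  }, { x₂ }, { x₁, x₃, x₄, x₅, x₆ }, Ω }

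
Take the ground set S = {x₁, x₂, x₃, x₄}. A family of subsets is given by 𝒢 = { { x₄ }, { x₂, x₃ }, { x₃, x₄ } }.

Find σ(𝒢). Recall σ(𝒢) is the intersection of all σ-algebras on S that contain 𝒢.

|σ(𝒢)| = 16.  σ(𝒢) = { {  }, { x₁ }, { x₂ }, { x₃ }, { x₄ }, { x₁, x₂ }, { x₁, x₃ }, { x₁, x₄ }, { x₂, x₃ }, { x₂, x₄ }, { x₃, x₄ }, { x₁, x₂, x₃ }, { x₁, x₂, x₄ }, { x₁, x₃, x₄ }, { x₂, x₃, x₄ }, S }

Trace:
Initial family (5 sets): { {  }, { x₄ }, { x₂, x₃ }, { x₃, x₄ }, S }.
Pass 1: 4 new —
  { x₁, x₂ }  = complement { x₃, x₄ }
  { x₁, x₄ }  = complement { x₂, x₃ }
  { x₁, x₂, x₃ }  = complement { x₄ }
  { x₂, x₃, x₄ }  = { x₃, x₄ } ∪ { x₂, x₃ }
  [9 total]
Pass 2 adds 3:
  { x₁ }  = complement { x₂, x₃, x₄ }
  { x₁, x₂, x₄ }  = { x₁, x₂ } ∪ { x₁, x₄ }
  { x₁, x₃, x₄ }  = { x₃, x₄ } ∪ { x₁, x₄ }
  [12 total]
Pass 3: 2 new —
  { x₂ }  = complement { x₁, x₃, x₄ }
  { x₃ }  = complement { x₁, x₂, x₄ }
  [14 total]
Pass 4. New:
  { x₁, x₃ }  = { x₃ } ∪ { x₁ }
  { x₂, x₄ }  = { x₄ } ∪ { x₂ }
  [16 total]
Pass 5: stable.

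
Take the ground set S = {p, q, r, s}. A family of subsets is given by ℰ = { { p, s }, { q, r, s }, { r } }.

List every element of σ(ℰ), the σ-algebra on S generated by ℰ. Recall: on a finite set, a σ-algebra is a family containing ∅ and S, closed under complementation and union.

σ(ℰ) (16 sets): { {}, { p }, { q }, { r }, { s }, { p, q }, { p, r }, { p, s }, { q, r }, { q, s }, { r, s }, { p, q, r }, { p, q, s }, { p, r, s }, { q, r, s }, S }

Derivation:
Take S₀ = ℰ ∪ {∅, S} = { {}, { r }, { p, s }, { q, r, s }, S }.
Pass 1 (4 new):
  { p }  = S∖{ q, r, s }
  { q, r }  = S∖{ p, s }
  { p, q, s }  = S∖{ r }
  { p, r, s }  = { r } ∪ { p, s }
  (now 9)
Pass 2 (3 new):
  { q }  = S∖{ p, r, s }
  { p, r }  = { r } ∪ { p }
  { p, q, r }  = { q, r } ∪ { p }
  (now 12)
Pass 3 (3 new):
  { s }  = S∖{ p, q, r }
  { p, q }  = { q } ∪ { p }
  { q, s }  = S∖{ p, r }
  (now 15)
Pass 4: +1 →
  { r, s }  = S∖{ p, q }
  (now 16)
Pass 5: no new sets; the family is a σ-algebra.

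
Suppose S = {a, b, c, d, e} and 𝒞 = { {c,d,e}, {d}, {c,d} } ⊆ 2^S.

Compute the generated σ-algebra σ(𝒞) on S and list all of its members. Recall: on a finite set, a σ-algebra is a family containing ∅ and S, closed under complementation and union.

|σ(𝒞)| = 16.  σ(𝒞) = { ∅, {c}, {d}, {e}, {a,b}, {c,d}, {c,e}, {d,e}, {a,b,c}, {a,b,d}, {a,b,e}, {c,d,e}, {a,b,c,d}, {a,b,c,e}, {a,b,d,e}, S }

Check:
Take S₀ = 𝒞 ∪ {∅, S} = { ∅, {d}, {c,d}, {c,d,e}, S }.
Iteration 1 adds 3:
  {a,b}  = complement {c,d,e}
  {a,b,e}  = complement {c,d}
  {a,b,c,e}  = complement {d}
  (now 8)
Iteration 2 adds 3:
  {a,b,d}  = {d} ∪ {a,b}
  {a,b,c,d}  = {c,d} ∪ {a,b}
  {a,b,d,e}  = {d} ∪ {a,b,e}
  (now 11)
Iteration 3. New:
  {c}  = complement {a,b,d,e}
  {e}  = complement {a,b,c,d}
  {c,e}  = complement {a,b,d}
  (now 14)
Iteration 4: +2 →
  {d,e}  = {d} ∪ {e}
  {a,b,c}  = {c} ∪ {a,b}
  (now 16)
Iteration 5 adds nothing — fixpoint reached.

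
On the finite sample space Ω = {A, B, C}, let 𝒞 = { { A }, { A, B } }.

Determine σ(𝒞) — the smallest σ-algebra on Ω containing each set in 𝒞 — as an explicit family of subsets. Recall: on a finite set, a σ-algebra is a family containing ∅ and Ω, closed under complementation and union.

Seed the family with 𝒞 together with ∅ and Ω: { ∅, { A }, { A, B }, Ω }.
Iteration 1. New:
  { C }  = complement { A, B }
  { B, C }  = complement { A }
Iteration 2 adds 1:
  { A, C }  = { C } ∪ { A }
Iteration 3. New:
  { B }  = complement { A, C }
Iteration 4: closed — nothing new.

σ(𝒞) = { ∅, { A }, { B }, { C }, { A, B }, { A, C }, { B, C }, Ω }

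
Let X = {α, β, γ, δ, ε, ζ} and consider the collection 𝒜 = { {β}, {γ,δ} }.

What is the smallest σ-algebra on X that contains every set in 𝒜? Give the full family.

Take S₀ = 𝒜 ∪ {∅, X} = { {}, {β}, {γ,δ}, X }.
Iteration 1 (3 new):
  {β,γ,δ}  = {β} ∪ {γ,δ}
  {α,β,ε,ζ}  = {γ,δ}ᶜ
  {α,γ,δ,ε,ζ}  = {β}ᶜ
  [7 total]
Iteration 2: 1 new —
  {α,ε,ζ}  = {β,γ,δ}ᶜ
  [8 total]
Iteration 3: stable.

|σ(𝒜)| = 8.  σ(𝒜) = { {}, {β}, {γ,δ}, {α,ε,ζ}, {β,γ,δ}, {α,β,ε,ζ}, {α,γ,δ,ε,ζ}, X }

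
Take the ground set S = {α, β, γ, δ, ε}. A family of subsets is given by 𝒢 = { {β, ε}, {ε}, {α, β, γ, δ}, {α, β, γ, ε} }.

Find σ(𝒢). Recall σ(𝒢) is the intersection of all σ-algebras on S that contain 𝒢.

Start: 𝒢 ∪ {∅, S} = { {}, {ε}, {β, ε}, {α, β, γ, δ}, {α, β, γ, ε}, S }.
Pass 1 (2 new):
  {δ}  = complement {α, β, γ, ε}
  {α, γ, δ}  = complement {β, ε}
Pass 2 (3 new):
  {δ, ε}  = {δ} ∪ {ε}
  {β, δ, ε}  = {δ} ∪ {β, ε}
  {α, γ, δ, ε}  = {α, γ, δ} ∪ {ε}
Pass 3: 3 new —
  {β}  = complement {α, γ, δ, ε}
  {α, γ}  = complement {β, δ, ε}
  {α, β, γ}  = complement {δ, ε}
Pass 4. New:
  {β, δ}  = {δ} ∪ {β}
  {α, γ, ε}  = {α, γ} ∪ {ε}
Pass 5: no new sets; the family is a σ-algebra.

Hence σ(𝒢) has 16 members: { {}, {β}, {δ}, {ε}, {α, γ}, {β, δ}, {β, ε}, {δ, ε}, {α, β, γ}, {α, γ, δ}, {α, γ, ε}, {β, δ, ε}, {α, β, γ, δ}, {α, β, γ, ε}, {α, γ, δ, ε}, S }.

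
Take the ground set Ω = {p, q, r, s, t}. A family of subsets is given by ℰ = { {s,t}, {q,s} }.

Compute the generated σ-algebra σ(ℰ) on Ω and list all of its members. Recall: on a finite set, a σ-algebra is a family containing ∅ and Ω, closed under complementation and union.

Initial family (4 sets): { {}, {q,s}, {s,t}, Ω }.
Round 1 (3 new):
  {p,q,r}  = Ω∖{s,t}
  {p,r,t}  = Ω∖{q,s}
  {q,s,t}  = {s,t} ∪ {q,s}
Round 2: 4 new —
  {p,r}  = Ω∖{q,s,t}
  {p,q,r,s}  = {p,q,r} ∪ {q,s}
  {p,q,r,t}  = {p,q,r} ∪ {p,r,t}
  {p,r,s,t}  = {s,t} ∪ {p,r,t}
Round 3 (3 new):
  {q}  = Ω∖{p,r,s,t}
  {s}  = Ω∖{p,q,r,t}
  {t}  = Ω∖{p,q,r,s}
Round 4 (2 new):
  {q,t}  = {q} ∪ {t}
  {p,r,s}  = {p,r} ∪ {s}
Round 5: closed — nothing new.

σ(ℰ) = { {}, {q}, {s}, {t}, {p,r}, {q,s}, {q,t}, {s,t}, {p,q,r}, {p,r,s}, {p,r,t}, {q,s,t}, {p,q,r,s}, {p,q,r,t}, {p,r,s,t}, Ω }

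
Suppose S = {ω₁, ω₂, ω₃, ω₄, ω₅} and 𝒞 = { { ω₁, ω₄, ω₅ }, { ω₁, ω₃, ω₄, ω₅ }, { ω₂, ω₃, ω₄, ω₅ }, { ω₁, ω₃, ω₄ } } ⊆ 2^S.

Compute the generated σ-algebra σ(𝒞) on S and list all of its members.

Initial family (6 sets): { {}, { ω₁, ω₃, ω₄ }, { ω₁, ω₄, ω₅ }, { ω₁, ω₃, ω₄, ω₅ }, { ω₂, ω₃, ω₄, ω₅ }, S }.
Pass 1. New:
  { ω₁ }  = { ω₂, ω₃, ω₄, ω₅ }ᶜ
  { ω₂ }  = { ω₁, ω₃, ω₄, ω₅ }ᶜ
  { ω₂, ω₃ }  = { ω₁, ω₄, ω₅ }ᶜ
  { ω₂, ω₅ }  = { ω₁, ω₃, ω₄ }ᶜ
  — 10 sets.
Pass 2. New:
  { ω₁, ω₂ }  = { ω₂ } ∪ { ω₁ }
  { ω₁, ω₂, ω₃ }  = { ω₂, ω₃ } ∪ { ω₁ }
  { ω₁, ω₂, ω₅ }  = { ω₂, ω₅ } ∪ { ω₁ }
  { ω₂, ω₃, ω₅ }  = { ω₂, ω₅ } ∪ { ω₂, ω₃ }
  { ω₁, ω₂, ω₃, ω₄ }  = { ω₂ } ∪ { ω₁, ω₃, ω₄ }
  { ω₁, ω₂, ω₄, ω₅ }  = { ω₁, ω₄, ω₅ } ∪ { ω₂, ω₅ }
  — 16 sets.
Pass 3: 7 new —
  { ω₃ }  = { ω₁, ω₂, ω₄, ω₅ }ᶜ
  { ω₅ }  = { ω₁, ω₂, ω₃, ω₄ }ᶜ
  { ω₁, ω₄ }  = { ω₂, ω₃, ω₅ }ᶜ
  { ω₃, ω₄ }  = { ω₁, ω₂, ω₅ }ᶜ
  { ω₄, ω₅ }  = { ω₁, ω₂, ω₃ }ᶜ
  { ω₃, ω₄, ω₅ }  = { ω₁, ω₂ }ᶜ
  { ω₁, ω₂, ω₃, ω₅ }  = { ω₂, ω₅ } ∪ { ω₁, ω₂, ω₃ }
  — 23 sets.
Pass 4 adds 7:
  { ω₄ }  = { ω₁, ω₂, ω₃, ω₅ }ᶜ
  { ω₁, ω₃ }  = { ω₃ } ∪ { ω₁ }
  { ω₁, ω₅ }  = { ω₅ } ∪ { ω₁ }
  { ω₃, ω₅ }  = { ω₅ } ∪ { ω₃ }
  { ω₁, ω₂, ω₄ }  = { ω₁, ω₂ } ∪ { ω₁, ω₄ }
  { ω₂, ω₃, ω₄ }  = { ω₃, ω₄ } ∪ { ω₂ }
  { ω₂, ω₄, ω₅ }  = { ω₂, ω₅ } ∪ { ω₄, ω₅ }
  — 30 sets.
Pass 5: 2 new —
  { ω₂, ω₄ }  = { ω₂ } ∪ { ω₄ }
  { ω₁, ω₃, ω₅ }  = { ω₅ } ∪ { ω₁, ω₃ }
  — 32 sets.
After Pass 6 the family is unchanged; done.

σ(𝒞) = { {}, { ω₁ }, { ω₂ }, { ω₃ }, { ω₄ }, { ω₅ }, { ω₁, ω₂ }, { ω₁, ω₃ }, { ω₁, ω₄ }, { ω₁, ω₅ }, { ω₂, ω₃ }, { ω₂, ω₄ }, { ω₂, ω₅ }, { ω₃, ω₄ }, { ω₃, ω₅ }, { ω₄, ω₅ }, { ω₁, ω₂, ω₃ }, { ω₁, ω₂, ω₄ }, { ω₁, ω₂, ω₅ }, { ω₁, ω₃, ω₄ }, { ω₁, ω₃, ω₅ }, { ω₁, ω₄, ω₅ }, { ω₂, ω₃, ω₄ }, { ω₂, ω₃, ω₅ }, { ω₂, ω₄, ω₅ }, { ω₃, ω₄, ω₅ }, { ω₁, ω₂, ω₃, ω₄ }, { ω₁, ω₂, ω₃, ω₅ }, { ω₁, ω₂, ω₄, ω₅ }, { ω₁, ω₃, ω₄, ω₅ }, { ω₂, ω₃, ω₄, ω₅ }, S }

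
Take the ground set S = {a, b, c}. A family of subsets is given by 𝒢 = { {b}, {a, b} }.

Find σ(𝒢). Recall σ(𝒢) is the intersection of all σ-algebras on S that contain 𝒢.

Start: 𝒢 ∪ {∅, S} = { {}, {b}, {a, b}, S }.
Round 1 adds 2:
  {c}  = ᶜ of {a, b}
  {a, c}  = ᶜ of {b}
  — 6 sets.
Round 2 adds 1:
  {b, c}  = {c} ∪ {b}
  — 7 sets.
Round 3 (1 new):
  {a}  = ᶜ of {b, c}
  — 8 sets.
Round 4: stable.

Therefore σ(𝒢) = { {}, {a}, {b}, {c}, {a, b}, {a, c}, {b, c}, S } (|σ(𝒢)| = 8).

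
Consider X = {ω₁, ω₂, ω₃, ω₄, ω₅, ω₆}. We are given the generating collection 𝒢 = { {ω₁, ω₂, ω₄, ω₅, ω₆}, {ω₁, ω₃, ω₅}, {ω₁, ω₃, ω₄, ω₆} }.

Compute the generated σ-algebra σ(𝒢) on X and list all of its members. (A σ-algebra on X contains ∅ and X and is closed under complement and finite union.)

σ(𝒢) = { {}, {ω₁}, {ω₂}, {ω₃}, {ω₅}, {ω₁, ω₂}, {ω₁, ω₃}, {ω₁, ω₅}, {ω₂, ω₃}, {ω₂, ω₅}, {ω₃, ω₅}, {ω₄, ω₆}, {ω₁, ω₂, ω₃}, {ω₁, ω₂, ω₅}, {ω₁, ω₃, ω₅}, {ω₁, ω₄, ω₆}, {ω₂, ω₃, ω₅}, {ω₂, ω₄, ω₆}, {ω₃, ω₄, ω₆}, {ω₄, ω₅, ω₆}, {ω₁, ω₂, ω₃, ω₅}, {ω₁, ω₂, ω₄, ω₆}, {ω₁, ω₃, ω₄, ω₆}, {ω₁, ω₄, ω₅, ω₆}, {ω₂, ω₃, ω₄, ω₆}, {ω₂, ω₄, ω₅, ω₆}, {ω₃, ω₄, ω₅, ω₆}, {ω₁, ω₂, ω₃, ω₄, ω₆}, {ω₁, ω₂, ω₄, ω₅, ω₆}, {ω₁, ω₃, ω₄, ω₅, ω₆}, {ω₂, ω₃, ω₄, ω₅, ω₆}, X }

Check:
Seed the family with 𝒢 together with ∅ and X: { {}, {ω₁, ω₃, ω₅}, {ω₁, ω₃, ω₄, ω₆}, {ω₁, ω₂, ω₄, ω₅, ω₆}, X }.
Pass 1: 4 new —
  {ω₃}  = complement {ω₁, ω₂, ω₄, ω₅, ω₆}
  {ω₂, ω₅}  = complement {ω₁, ω₃, ω₄, ω₆}
  {ω₂, ω₄, ω₆}  = complement {ω₁, ω₃, ω₅}
  {ω₁, ω₃, ω₄, ω₅, ω₆}  = {ω₁, ω₃, ω₄, ω₆} ∪ {ω₁, ω₃, ω₅}
  |family| = 9
Pass 2: 6 new —
  {ω₂}  = complement {ω₁, ω₃, ω₄, ω₅, ω₆}
  {ω₂, ω₃, ω₅}  = {ω₂, ω₅} ∪ {ω₃}
  {ω₁, ω₂, ω₃, ω₅}  = {ω₂, ω₅} ∪ {ω₁, ω₃, ω₅}
  {ω₂, ω₃, ω₄, ω₆}  = {ω₂, ω₄, ω₆} ∪ {ω₃}
  {ω₂, ω₄, ω₅, ω₆}  = {ω₂, ω₄, ω₆} ∪ {ω₂, ω₅}
  {ω₁, ω₂, ω₃, ω₄, ω₆}  = {ω₂, ω₄, ω₆} ∪ {ω₁, ω₃, ω₄, ω₆}
  |family| = 15
Pass 3 adds 7:
  {ω₅}  = complement {ω₁, ω₂, ω₃, ω₄, ω₆}
  {ω₁, ω₃}  = complement {ω₂, ω₄, ω₅, ω₆}
  {ω₁, ω₅}  = complement {ω₂, ω₃, ω₄, ω₆}
  {ω₂, ω₃}  = {ω₃} ∪ {ω₂}
  {ω₄, ω₆}  = complement {ω₁, ω₂, ω₃, ω₅}
  {ω₁, ω₄, ω₆}  = complement {ω₂, ω₃, ω₅}
  {ω₂, ω₃, ω₄, ω₅, ω₆}  = {ω₂, ω₄, ω₆} ∪ {ω₂, ω₃, ω₅}
  |family| = 22
Pass 4 (8 new):
  {ω₁}  = complement {ω₂, ω₃, ω₄, ω₅, ω₆}
  {ω₃, ω₅}  = {ω₅} ∪ {ω₃}
  {ω₁, ω₂, ω₃}  = {ω₂} ∪ {ω₁, ω₃}
  {ω₁, ω₂, ω₅}  = {ω₂, ω₅} ∪ {ω₁, ω₅}
  {ω₃, ω₄, ω₆}  = {ω₄, ω₆} ∪ {ω₃}
  {ω₄, ω₅, ω₆}  = {ω₄, ω₆} ∪ {ω₅}
  {ω₁, ω₂, ω₄, ω₆}  = {ω₂, ω₄, ω₆} ∪ {ω₁, ω₄, ω₆}
  {ω₁, ω₄, ω₅, ω₆}  = complement {ω₂, ω₃}
  |family| = 30
Pass 5: +2 →
  {ω₁, ω₂}  = {ω₂} ∪ {ω₁}
  {ω₃, ω₄, ω₅, ω₆}  = {ω₅} ∪ {ω₃, ω₄, ω₆}
  |family| = 32
After Pass 6 the family is unchanged; done.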